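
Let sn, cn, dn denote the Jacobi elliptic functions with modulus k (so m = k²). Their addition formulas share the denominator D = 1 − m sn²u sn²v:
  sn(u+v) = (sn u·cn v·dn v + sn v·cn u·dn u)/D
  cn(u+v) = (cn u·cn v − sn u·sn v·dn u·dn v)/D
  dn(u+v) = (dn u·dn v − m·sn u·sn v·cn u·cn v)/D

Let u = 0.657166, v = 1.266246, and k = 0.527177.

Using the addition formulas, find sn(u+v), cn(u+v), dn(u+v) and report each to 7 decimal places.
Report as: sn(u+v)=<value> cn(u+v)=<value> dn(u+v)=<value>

sn u = 0.601324353331712, cn u = 0.7990050200657054, dn u = 0.9484240772345186
sn v = 0.9313263218630486, cn v = 0.36418577979521, dn v = 0.8711743290688013
m = k² = 0.277915589329
D = 1 − m·sn²u·sn²v = 0.9128365825474114
sn(u+v) = (sn u·cn v·dn v + sn v·cn u·dn u)/D = 0.8965367458910844/0.9128365825474114 = 0.9821437517207737
cn(u+v) = (cn u·cn v − sn u·sn v·dn u·dn v)/D = -0.171733775664143/0.9128365825474114 = -0.1881320040711925
dn(u+v) = (dn u·dn v − m·sn u·sn v·cn u·cn v)/D = 0.7809533608845837/0.9128365825474114 = 0.8555237331803824

sn(u+v)=0.9821438 cn(u+v)=-0.1881320 dn(u+v)=0.8555237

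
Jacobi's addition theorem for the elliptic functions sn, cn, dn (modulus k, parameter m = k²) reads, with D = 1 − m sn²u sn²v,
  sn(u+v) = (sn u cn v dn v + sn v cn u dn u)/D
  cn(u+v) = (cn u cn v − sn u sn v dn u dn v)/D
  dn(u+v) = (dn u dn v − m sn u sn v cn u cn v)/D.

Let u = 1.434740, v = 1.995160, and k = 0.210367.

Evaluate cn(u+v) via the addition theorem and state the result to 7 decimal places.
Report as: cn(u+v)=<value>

cn(u+v)=-0.9682809

sn u = 0.9887016345656548, cn u = 0.1498968905855035, dn u = 0.9781309104881046
sn v = 0.9218725082202927, cn v = -0.3874933271523863, dn v = 0.981015062263402
m = k² = 0.044254274689
D = 1 − m·sn²u·sn²v = 0.9632356019923539
cn(u+v) = (cn u·cn v − sn u·sn v·dn u·dn v)/D = -0.9326826390488188/0.9632356019923539 = -0.9682809035709027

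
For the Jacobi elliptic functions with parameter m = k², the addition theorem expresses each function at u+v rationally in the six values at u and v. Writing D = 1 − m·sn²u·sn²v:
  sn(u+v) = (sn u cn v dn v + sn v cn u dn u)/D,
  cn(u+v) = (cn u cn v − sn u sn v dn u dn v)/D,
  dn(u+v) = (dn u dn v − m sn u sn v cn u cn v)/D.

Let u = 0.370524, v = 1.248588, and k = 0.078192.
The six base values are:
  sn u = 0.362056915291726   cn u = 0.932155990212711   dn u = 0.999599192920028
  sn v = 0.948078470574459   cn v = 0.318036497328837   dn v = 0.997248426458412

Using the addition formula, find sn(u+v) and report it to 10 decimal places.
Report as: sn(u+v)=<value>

m = k² = 0.006113988864
D = 1 − m·sn²u·sn²v = 0.9992796112761318
sn(u+v) = (sn u·cn v·dn v + sn v·cn u·dn u)/D = 0.9982332863376288/0.9992796112761318 = 0.9989529207574177

sn(u+v)=0.9989529208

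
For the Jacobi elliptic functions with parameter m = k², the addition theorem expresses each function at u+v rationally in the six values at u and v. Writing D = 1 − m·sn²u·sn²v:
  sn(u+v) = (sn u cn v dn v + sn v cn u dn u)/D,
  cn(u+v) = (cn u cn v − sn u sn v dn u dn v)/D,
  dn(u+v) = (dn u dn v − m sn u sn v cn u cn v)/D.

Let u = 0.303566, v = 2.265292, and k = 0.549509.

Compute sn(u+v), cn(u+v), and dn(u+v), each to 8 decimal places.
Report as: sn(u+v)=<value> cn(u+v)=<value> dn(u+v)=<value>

sn(u+v)=0.74039124 cn(u+v)=-0.67217617 dn(u+v)=0.91349424

sn u = 0.2976075211361849, cn u = 0.9546883069165429, dn u = 0.9865370336939039
sn v = 0.893160850797507, cn v = -0.4497373618042796, dn v = 0.8712723068460213
m = k² = 0.301960141081
D = 1 − m·sn²u·sn²v = 0.9786647968700239
sn(u+v) = (sn u·cn v·dn v + sn v·cn u·dn u)/D = 0.7245948459272798/0.9786647968700239 = 0.7403912435030734
cn(u+v) = (cn u·cn v − sn u·sn v·dn u·dn v)/D = -0.6578351570783268/0.9786647968700239 = -0.6721761722524629
dn(u+v) = (dn u·dn v − m·sn u·sn v·cn u·cn v)/D = 0.8940046585240092/0.9786647968700239 = 0.9134942437729694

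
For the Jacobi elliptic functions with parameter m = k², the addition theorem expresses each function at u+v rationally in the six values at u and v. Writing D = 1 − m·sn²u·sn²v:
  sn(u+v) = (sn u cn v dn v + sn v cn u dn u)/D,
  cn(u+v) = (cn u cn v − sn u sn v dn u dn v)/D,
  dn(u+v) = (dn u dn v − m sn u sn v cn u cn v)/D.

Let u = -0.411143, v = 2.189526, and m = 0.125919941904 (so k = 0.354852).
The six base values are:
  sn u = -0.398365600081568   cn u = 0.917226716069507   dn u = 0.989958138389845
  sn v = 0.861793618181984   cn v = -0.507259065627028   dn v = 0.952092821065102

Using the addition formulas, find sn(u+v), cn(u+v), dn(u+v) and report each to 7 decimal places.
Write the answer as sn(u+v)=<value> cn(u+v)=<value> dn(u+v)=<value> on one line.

m = k² = 0.125919941904
D = 1 − m·sn²u·sn²v = 0.9851589468700772
sn(u+v) = (sn u·cn v·dn v + sn v·cn u·dn u)/D = 0.9749161789693461/0.9851589468700772 = 0.98960292861038
cn(u+v) = (cn u·cn v − sn u·sn v·dn u·dn v)/D = -0.1416919001988803/0.9851589468700772 = -0.1438264359766979
dn(u+v) = (dn u·dn v − m·sn u·sn v·cn u·cn v)/D = 0.9224186070774025/0.9851589468700772 = 0.9363145003230135

sn(u+v)=0.9896029 cn(u+v)=-0.1438264 dn(u+v)=0.9363145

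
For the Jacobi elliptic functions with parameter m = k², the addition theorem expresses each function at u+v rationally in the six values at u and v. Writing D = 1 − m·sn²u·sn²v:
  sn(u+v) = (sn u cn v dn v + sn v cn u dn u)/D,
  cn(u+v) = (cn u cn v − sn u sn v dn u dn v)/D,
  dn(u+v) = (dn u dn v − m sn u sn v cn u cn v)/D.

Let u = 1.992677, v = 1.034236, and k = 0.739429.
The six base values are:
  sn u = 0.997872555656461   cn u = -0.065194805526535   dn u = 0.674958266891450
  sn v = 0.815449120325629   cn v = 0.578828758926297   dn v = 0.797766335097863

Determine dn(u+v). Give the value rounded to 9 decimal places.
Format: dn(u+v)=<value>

dn(u+v)=0.870326996

m = k² = 0.546755246041
D = 1 − m·sn²u·sn²v = 0.6379764249871267
dn(u+v) = (dn u·dn v − m·sn u·sn v·cn u·cn v)/D = 0.5552481055298086/0.6379764249871267 = 0.8703269960814188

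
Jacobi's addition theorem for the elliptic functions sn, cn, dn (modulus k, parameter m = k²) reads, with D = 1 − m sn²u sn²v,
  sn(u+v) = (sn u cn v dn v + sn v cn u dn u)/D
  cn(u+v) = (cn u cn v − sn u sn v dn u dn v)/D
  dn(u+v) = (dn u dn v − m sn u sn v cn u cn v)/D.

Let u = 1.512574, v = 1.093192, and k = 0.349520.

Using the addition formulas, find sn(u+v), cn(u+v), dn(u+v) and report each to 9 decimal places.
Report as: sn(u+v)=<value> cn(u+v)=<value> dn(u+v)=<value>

sn(u+v)=0.592451380 cn(u+v)=-0.805606208 dn(u+v)=0.978325366

sn u = 0.9947103248747378, cn u = 0.1027198597525993, dn u = 0.9376165365144401
sn v = 0.8782996965498512, cn v = 0.4781104925019313, dn v = 0.9517148981808817
m = k² = 0.1221642304
D = 1 − m·sn²u·sn²v = 0.9067555953273972
sn(u+v) = (sn u·cn v·dn v + sn v·cn u·dn u)/D = 0.5372086039927174/0.9067555953273972 = 0.5924513802407257
cn(u+v) = (cn u·cn v − sn u·sn v·dn u·dn v)/D = -0.7304879365559285/0.9067555953273972 = -0.8056062078030798
dn(u+v) = (dn u·dn v − m·sn u·sn v·cn u·cn v)/D = 0.8871019995620697/0.9067555953273972 = 0.9783253658796213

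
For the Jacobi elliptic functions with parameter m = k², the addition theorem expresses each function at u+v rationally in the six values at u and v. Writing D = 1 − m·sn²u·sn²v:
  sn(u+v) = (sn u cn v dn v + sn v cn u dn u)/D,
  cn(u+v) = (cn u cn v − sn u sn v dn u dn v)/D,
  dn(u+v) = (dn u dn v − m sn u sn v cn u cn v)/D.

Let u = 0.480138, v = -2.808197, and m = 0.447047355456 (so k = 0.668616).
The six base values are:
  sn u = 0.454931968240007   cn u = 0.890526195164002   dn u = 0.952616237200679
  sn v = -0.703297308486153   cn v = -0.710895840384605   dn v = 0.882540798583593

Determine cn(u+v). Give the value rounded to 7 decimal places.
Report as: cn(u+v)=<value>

m = k² = 0.447047355456
D = 1 − m·sn²u·sn²v = 0.9542359603981418
cn(u+v) = (cn u·cn v − sn u·sn v·dn u·dn v)/D = -0.3640800997654721/0.9542359603981418 = -0.3815409551465286

cn(u+v)=-0.3815410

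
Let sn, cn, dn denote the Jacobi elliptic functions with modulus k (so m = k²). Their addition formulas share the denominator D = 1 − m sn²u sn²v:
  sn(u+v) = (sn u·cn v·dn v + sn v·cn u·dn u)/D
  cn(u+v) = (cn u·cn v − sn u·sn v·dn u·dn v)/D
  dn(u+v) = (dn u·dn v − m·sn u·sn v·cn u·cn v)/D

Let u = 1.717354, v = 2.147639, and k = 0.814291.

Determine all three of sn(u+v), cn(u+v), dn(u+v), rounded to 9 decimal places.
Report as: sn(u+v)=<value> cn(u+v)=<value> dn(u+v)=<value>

sn(u+v)=0.181818742 cn(u+v)=-0.983332062 dn(u+v)=0.988979373

sn u = 0.9838455102901717, cn u = 0.1790195851907594, dn u = 0.5984816097385711
sn v = 0.9974277483898226, cn v = -0.07167905371870284, dn v = 0.5833840459091743
m = k² = 0.663069832681
D = 1 − m·sn²u·sn²v = 0.3614778344453448
sn(u+v) = (sn u·cn v·dn v + sn v·cn u·dn u)/D = 0.06572344516599376/0.3614778344453448 = 0.181818742127966
cn(u+v) = (cn u·cn v − sn u·sn v·dn u·dn v)/D = -0.3554527444693721/0.3614778344453448 = -0.9833320624341526
dn(u+v) = (dn u·dn v − m·sn u·sn v·cn u·cn v)/D = 0.3574941222075689/0.3614778344453448 = 0.9889793733995099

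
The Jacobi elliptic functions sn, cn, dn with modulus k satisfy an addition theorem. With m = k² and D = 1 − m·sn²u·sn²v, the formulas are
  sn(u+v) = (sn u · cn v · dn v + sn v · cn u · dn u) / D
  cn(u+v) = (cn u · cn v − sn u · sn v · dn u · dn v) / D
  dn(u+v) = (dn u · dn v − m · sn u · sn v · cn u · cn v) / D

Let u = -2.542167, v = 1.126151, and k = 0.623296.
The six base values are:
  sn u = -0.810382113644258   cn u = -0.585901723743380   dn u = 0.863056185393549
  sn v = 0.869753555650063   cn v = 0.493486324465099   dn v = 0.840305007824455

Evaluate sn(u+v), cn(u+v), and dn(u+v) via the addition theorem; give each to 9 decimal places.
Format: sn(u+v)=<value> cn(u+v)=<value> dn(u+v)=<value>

sn(u+v)=-0.961406263 cn(u+v)=0.275132691 dn(u+v)=0.800568929

m = k² = 0.388497903616
D = 1 − m·sn²u·sn²v = 0.8069984489481116
sn(u+v) = (sn u·cn v·dn v + sn v·cn u·dn u)/D = -0.775853362887669/0.8069984489481116 = -0.9614062627988457
cn(u+v) = (cn u·cn v − sn u·sn v·dn u·dn v)/D = 0.2220316551768078/0.8069984489481116 = 0.2751326913530214
dn(u+v) = (dn u·dn v − m·sn u·sn v·cn u·cn v)/D = 0.6460578838666029/0.8069984489481116 = 0.800568928860659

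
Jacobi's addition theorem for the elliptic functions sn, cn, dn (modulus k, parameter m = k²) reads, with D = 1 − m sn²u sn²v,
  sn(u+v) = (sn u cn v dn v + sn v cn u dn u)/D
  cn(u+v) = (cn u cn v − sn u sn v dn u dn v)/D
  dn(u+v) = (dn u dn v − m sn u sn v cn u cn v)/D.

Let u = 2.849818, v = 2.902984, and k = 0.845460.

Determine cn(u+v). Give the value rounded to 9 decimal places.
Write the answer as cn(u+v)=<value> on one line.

cn(u+v)=-0.294226868

sn u = 0.9096825238505791, cn u = -0.4153043532168192, dn u = 0.6391282367015381
sn v = 0.8948745456639023, cn v = -0.4463177651884634, dn v = 0.6539004092358814
m = k² = 0.7148026116
D = 1 − m·sn²u·sn²v = 0.5263144426346527
cn(u+v) = (cn u·cn v − sn u·sn v·dn u·dn v)/D = -0.1548558501519108/0.5263144426346527 = -0.2942268682134679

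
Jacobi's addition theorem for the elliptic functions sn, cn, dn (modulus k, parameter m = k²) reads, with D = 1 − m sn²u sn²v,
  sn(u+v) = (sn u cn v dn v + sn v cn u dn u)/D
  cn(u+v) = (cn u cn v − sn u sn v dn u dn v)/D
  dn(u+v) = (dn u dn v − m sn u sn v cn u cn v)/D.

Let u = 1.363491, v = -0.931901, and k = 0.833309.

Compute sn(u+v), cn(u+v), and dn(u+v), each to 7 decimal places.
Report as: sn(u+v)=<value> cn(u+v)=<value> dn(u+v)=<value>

sn(u+v)=0.4102019 cn(u+v)=0.9119947 dn(u+v)=0.9397636

sn u = 0.9167340493474159, cn u = 0.3994980385021803, dn u = 0.6453077223995628
sn v = -0.753984217058791, cn v = 0.6568925333920625, dn v = 0.7779696687380386
m = k² = 0.694403889481
D = 1 − m·sn²u·sn²v = 0.6682404913272726
sn(u+v) = (sn u·cn v·dn v + sn v·cn u·dn u)/D = 0.2741135249493802/0.6682404913272726 = 0.4102019086046858
cn(u+v) = (cn u·cn v − sn u·sn v·dn u·dn v)/D = 0.6094318088918072/0.6682404913272726 = 0.9119947336345057
dn(u+v) = (dn u·dn v − m·sn u·sn v·cn u·cn v)/D = 0.6279881200039/0.6682404913272726 = 0.9397636452059011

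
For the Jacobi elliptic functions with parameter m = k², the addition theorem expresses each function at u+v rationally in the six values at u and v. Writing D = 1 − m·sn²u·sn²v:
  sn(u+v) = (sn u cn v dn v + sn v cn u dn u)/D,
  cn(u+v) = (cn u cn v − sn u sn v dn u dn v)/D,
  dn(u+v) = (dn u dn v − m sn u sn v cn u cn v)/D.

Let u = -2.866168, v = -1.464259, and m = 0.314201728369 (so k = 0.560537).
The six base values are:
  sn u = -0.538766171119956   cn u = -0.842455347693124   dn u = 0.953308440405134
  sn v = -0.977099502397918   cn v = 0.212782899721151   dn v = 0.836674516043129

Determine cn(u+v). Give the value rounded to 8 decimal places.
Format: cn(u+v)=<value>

cn(u+v)=-0.65628938

m = k² = 0.314201728369
D = 1 − m·sn²u·sn²v = 0.9129263416596715
cn(u+v) = (cn u·cn v − sn u·sn v·dn u·dn v)/D = -0.5991438639948405/0.9129263416596715 = -0.6562893813597445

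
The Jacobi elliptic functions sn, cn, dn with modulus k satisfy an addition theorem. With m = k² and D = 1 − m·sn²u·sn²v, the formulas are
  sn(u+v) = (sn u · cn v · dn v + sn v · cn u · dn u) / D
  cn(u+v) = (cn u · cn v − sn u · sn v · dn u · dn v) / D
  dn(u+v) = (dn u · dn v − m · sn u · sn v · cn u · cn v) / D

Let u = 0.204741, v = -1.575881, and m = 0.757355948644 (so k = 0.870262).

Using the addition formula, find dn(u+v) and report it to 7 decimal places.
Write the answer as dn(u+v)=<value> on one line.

sn u = 0.2022632172836484, cn u = 0.9793311957321015, dn u = 0.9843862343269824
sn v = -0.953671941988178, cn v = 0.3008485118203133, dn v = 0.5578460426444169
m = k² = 0.757355948644
D = 1 − m·sn²u·sn²v = 0.9718205914325971
dn(u+v) = (dn u·dn v − m·sn u·sn v·cn u·cn v)/D = 0.5921780614441412/0.9718205914325971 = 0.6093491603951192

dn(u+v)=0.6093492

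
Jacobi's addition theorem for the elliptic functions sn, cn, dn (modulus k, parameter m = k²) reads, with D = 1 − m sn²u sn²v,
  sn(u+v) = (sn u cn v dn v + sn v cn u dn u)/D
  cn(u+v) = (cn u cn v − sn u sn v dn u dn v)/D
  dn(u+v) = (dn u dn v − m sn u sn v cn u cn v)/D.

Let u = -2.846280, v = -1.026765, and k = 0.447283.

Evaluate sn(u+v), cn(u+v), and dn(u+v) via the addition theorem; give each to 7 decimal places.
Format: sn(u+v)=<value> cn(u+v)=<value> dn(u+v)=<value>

sn(u+v)=0.5213424 cn(u+v)=-0.8533476 dn(u+v)=0.9724318

sn u = -0.4525843343494219, cn u = -0.8917216047071478, dn u = 0.9792960571889663
sn v = -0.8401898629450966, cn v = 0.5422923512316026, dn v = 0.9266997215464756
m = k² = 0.200062082089
D = 1 − m·sn²u·sn²v = 0.9710719810241727
sn(u+v) = (sn u·cn v·dn v + sn v·cn u·dn u)/D = 0.506261025063608/0.9710719810241727 = 0.5213424287349567
cn(u+v) = (cn u·cn v − sn u·sn v·dn u·dn v)/D = -0.8286619134675831/0.9710719810241727 = -0.8533475681108704
dn(u+v) = (dn u·dn v − m·sn u·sn v·cn u·cn v)/D = 0.9443012419652482/0.9710719810241727 = 0.9724317665610227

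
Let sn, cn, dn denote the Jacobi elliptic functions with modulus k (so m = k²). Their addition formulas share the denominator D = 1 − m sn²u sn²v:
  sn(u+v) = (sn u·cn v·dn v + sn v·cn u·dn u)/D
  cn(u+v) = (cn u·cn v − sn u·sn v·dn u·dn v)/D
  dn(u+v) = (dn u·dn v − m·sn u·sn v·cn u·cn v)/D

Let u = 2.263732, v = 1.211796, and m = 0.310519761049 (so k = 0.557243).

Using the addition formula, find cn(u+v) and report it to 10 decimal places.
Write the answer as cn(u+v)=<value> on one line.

cn(u+v)=-0.9993756745

sn u = 0.8969105474530581, cn u = -0.4422120191350022, dn u = 0.8661425025058077
sn v = 0.9099929280001214, cn v = 0.4146237704109184, dn v = 0.8618947630494048
m = k² = 0.310519761049
D = 1 − m·sn²u·sn²v = 0.7931461825079586
cn(u+v) = (cn u·cn v − sn u·sn v·dn u·dn v)/D = -0.792651001104632/0.7931461825079586 = -0.9993756744793743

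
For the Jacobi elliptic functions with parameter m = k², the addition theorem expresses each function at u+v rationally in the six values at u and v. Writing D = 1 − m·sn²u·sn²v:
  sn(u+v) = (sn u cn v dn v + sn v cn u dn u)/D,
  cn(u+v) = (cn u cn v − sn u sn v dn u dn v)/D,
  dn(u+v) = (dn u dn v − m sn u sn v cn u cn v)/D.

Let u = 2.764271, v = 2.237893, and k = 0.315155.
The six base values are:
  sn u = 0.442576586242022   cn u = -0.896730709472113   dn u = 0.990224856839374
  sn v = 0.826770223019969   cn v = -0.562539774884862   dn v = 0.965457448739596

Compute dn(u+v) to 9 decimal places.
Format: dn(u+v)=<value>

m = k² = 0.099322674025
D = 1 − m·sn²u·sn²v = 0.9867017367501494
dn(u+v) = (dn u·dn v − m·sn u·sn v·cn u·cn v)/D = 0.9376868202622834/0.9867017367501494 = 0.9503244854424763

dn(u+v)=0.950324485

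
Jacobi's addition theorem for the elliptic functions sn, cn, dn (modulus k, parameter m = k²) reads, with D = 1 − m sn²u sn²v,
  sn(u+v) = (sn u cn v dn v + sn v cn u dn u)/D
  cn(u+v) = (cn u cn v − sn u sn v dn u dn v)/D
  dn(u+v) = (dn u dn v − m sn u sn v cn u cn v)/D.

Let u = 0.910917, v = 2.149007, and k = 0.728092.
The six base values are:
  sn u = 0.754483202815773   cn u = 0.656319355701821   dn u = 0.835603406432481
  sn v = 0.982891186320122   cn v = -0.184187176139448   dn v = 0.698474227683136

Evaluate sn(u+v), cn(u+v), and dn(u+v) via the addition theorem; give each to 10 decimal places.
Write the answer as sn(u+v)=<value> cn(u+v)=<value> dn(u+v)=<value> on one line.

sn(u+v)=0.6238447261 cn(u+v)=-0.7815483080 dn(u+v)=0.8908914095

m = k² = 0.530117960464
D = 1 − m·sn²u·sn²v = 0.7084704711315019
sn(u+v) = (sn u·cn v·dn v + sn v·cn u·dn u)/D = 0.4419755669975226/0.7084704711315019 = 0.6238447260781966
cn(u+v) = (cn u·cn v − sn u·sn v·dn u·dn v)/D = -0.5537038979838507/0.7084704711315019 = -0.7815483080043228
dn(u+v) = (dn u·dn v − m·sn u·sn v·cn u·cn v)/D = 0.6311702566018618/0.7084704711315019 = 0.8908914094807882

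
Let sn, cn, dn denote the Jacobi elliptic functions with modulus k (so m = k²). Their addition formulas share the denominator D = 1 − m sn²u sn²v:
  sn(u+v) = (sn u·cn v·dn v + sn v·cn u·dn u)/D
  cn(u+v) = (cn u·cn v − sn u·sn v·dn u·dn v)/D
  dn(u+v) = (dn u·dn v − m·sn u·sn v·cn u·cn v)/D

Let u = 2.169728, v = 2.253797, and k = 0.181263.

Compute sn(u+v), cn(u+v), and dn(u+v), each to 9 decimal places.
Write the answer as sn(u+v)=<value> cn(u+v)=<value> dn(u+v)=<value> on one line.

sn(u+v)=-0.948270881 cn(u+v)=-0.317462338 dn(u+v)=0.985116773

sn u = 0.8380513640480478, cn u = -0.5455913408561453, dn u = 0.9883946829801769
sn v = 0.7898437202969549, cn v = -0.6133081586832721, dn v = 0.9896981917733663
m = k² = 0.032856275169
D = 1 − m·sn²u·sn²v = 0.9856039965899681
sn(u+v) = (sn u·cn v·dn v + sn v·cn u·dn u)/D = -0.9346195702307563/0.9856039965899681 = -0.9482708810682488
cn(u+v) = (cn u·cn v − sn u·sn v·dn u·dn v)/D = -0.3128921492076689/0.9856039965899681 = -0.3174623381096522
dn(u+v) = (dn u·dn v − m·sn u·sn v·cn u·cn v)/D = 0.9709350288531169/0.9856039965899681 = 0.9851167732805432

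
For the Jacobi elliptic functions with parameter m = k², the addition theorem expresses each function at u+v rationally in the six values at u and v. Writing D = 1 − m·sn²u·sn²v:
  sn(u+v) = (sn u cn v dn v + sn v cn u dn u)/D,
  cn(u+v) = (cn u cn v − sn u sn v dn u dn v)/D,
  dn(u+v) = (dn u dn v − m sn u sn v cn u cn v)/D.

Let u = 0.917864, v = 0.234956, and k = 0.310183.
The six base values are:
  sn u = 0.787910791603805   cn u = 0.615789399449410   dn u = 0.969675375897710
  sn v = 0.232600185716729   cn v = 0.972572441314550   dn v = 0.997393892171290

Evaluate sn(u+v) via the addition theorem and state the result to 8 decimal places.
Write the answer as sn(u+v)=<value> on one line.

m = k² = 0.096213493489
D = 1 − m·sn²u·sn²v = 0.9967684550888218
sn(u+v) = (sn u·cn v·dn v + sn v·cn u·dn u)/D = 0.9031925108776826/0.9967684550888218 = 0.9061206805518332

sn(u+v)=0.90612068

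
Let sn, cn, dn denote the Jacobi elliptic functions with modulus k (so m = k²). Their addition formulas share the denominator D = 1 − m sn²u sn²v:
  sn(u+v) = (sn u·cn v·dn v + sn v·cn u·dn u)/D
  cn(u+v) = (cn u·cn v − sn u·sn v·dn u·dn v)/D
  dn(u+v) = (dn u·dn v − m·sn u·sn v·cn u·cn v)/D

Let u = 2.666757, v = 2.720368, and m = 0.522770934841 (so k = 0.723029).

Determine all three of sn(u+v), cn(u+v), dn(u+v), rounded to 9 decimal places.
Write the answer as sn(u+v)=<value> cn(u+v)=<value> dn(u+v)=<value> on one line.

sn(u+v)=-0.986786373 cn(u+v)=-0.162026708 dn(u+v)=0.700680519

sn u = 0.8384583292166092, cn u = -0.5449657146713839, dn u = 0.7952896115364317
sn v = 0.8142664593860669, cn v = -0.5804912859973685, dn v = 0.8083237325867974
m = k² = 0.522770934841
D = 1 − m·sn²u·sn²v = 0.7563269538924764
sn(u+v) = (sn u·cn v·dn v + sn v·cn u·dn u)/D = -0.7463331316546051/0.7563269538924764 = -0.9867863730276469
cn(u+v) = (cn u·cn v − sn u·sn v·dn u·dn v)/D = -0.1225451662812613/0.7563269538924764 = -0.1620267076964217
dn(u+v) = (dn u·dn v − m·sn u·sn v·cn u·cn v)/D = 0.5299435625493745/0.7563269538924764 = 0.7006805189501605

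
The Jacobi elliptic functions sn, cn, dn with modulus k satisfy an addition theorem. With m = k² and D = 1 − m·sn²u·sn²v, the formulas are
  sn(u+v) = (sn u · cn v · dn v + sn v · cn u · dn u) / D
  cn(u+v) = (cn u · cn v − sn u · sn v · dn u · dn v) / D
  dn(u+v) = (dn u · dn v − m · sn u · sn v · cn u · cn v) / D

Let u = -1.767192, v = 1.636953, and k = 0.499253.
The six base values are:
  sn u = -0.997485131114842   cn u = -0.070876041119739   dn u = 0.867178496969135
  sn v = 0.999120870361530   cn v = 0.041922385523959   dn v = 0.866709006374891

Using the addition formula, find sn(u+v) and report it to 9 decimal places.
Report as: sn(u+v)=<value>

m = k² = 0.249253558009
D = 1 − m·sn²u·sn²v = 0.7524344047909147
sn(u+v) = (sn u·cn v·dn v + sn v·cn u·dn u)/D = -0.09765127816223848/0.7524344047909147 = -0.1297804533398146

sn(u+v)=-0.129780453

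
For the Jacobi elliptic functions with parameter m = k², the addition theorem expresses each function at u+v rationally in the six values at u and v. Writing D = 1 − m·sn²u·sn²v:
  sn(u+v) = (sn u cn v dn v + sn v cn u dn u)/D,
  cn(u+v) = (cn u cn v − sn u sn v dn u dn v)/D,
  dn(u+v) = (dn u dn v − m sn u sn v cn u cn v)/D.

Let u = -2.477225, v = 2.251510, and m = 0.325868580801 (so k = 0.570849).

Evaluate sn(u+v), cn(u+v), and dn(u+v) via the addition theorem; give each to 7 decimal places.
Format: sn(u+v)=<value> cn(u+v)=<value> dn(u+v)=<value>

sn(u+v)=-0.2232012 cn(u+v)=0.9747724 dn(u+v)=0.9918496

sn u = -0.8071645737617482, cn u = -0.5903264782000003, dn u = 0.8875200538100507
sn v = 0.9069224875839219, cn v = -0.4212975213724751, dn v = 0.855552660850667
m = k² = 0.325868580801
D = 1 − m·sn²u·sn²v = 0.8253747601981493
sn(u+v) = (sn u·cn v·dn v + sn v·cn u·dn u)/D = -0.1842246170507946/0.8253747601981493 = -0.2232011759198543
cn(u+v) = (cn u·cn v − sn u·sn v·dn u·dn v)/D = 0.8045525372805933/0.8253747601981493 = 0.974772401675383
dn(u+v) = (dn u·dn v − m·sn u·sn v·cn u·cn v)/D = 0.8186476260664321/0.8253747601981493 = 0.9918496003801931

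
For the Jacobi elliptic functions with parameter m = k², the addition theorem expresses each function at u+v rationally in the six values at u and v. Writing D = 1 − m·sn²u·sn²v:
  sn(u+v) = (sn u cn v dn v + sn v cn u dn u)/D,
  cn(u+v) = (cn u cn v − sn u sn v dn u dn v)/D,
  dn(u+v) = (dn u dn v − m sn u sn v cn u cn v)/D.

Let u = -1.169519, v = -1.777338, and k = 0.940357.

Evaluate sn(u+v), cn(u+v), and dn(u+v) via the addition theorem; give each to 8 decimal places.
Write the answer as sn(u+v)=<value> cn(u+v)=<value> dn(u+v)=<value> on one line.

sn u = -0.8369151572713406, cn u = 0.5473326406578427, dn u = 0.6169542383478081
sn v = -0.9640430596800856, cn v = 0.2657460800889807, dn v = 0.4221099580030442
m = k² = 0.884271287449
D = 1 − m·sn²u·sn²v = 0.4243728692022251
sn(u+v) = (sn u·cn v·dn v + sn v·cn u·dn u)/D = -0.4194174585489919/0.4243728692022251 = -0.9883229795944571
cn(u+v) = (cn u·cn v − sn u·sn v·dn u·dn v)/D = -0.06466318565639576/0.4243728692022251 = -0.152373514777124
dn(u+v) = (dn u·dn v − m·sn u·sn v·cn u·cn v)/D = 0.1566501888211522/0.4243728692022251 = 0.3691333734779926

sn(u+v)=-0.98832298 cn(u+v)=-0.15237351 dn(u+v)=0.36913337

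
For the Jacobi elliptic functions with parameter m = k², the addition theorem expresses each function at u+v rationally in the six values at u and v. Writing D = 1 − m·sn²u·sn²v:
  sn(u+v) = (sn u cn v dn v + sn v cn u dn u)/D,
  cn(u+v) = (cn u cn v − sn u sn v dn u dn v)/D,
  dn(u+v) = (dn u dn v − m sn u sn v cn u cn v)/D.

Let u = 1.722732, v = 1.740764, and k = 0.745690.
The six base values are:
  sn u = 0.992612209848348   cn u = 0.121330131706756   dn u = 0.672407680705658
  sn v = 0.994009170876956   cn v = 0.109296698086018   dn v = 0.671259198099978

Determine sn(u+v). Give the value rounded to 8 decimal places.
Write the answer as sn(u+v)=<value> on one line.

sn(u+v)=0.33557172

m = k² = 0.5560535761
D = 1 − m·sn²u·sn²v = 0.4586767921469786
sn(u+v) = (sn u·cn v·dn v + sn v·cn u·dn u)/D = 0.1539189590184413/0.4586767921469786 = 0.335571717718649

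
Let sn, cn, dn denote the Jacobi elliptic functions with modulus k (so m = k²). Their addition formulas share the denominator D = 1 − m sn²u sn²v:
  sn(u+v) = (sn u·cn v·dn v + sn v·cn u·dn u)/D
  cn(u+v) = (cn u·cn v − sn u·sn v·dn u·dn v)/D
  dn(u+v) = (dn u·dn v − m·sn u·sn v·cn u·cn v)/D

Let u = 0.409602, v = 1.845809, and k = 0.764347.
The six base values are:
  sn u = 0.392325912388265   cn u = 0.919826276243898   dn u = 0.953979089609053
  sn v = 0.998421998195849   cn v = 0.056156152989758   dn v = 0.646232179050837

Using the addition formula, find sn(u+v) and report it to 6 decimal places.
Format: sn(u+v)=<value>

sn(u+v)=0.978018

m = k² = 0.584226336409
D = 1 − m·sn²u·sn²v = 0.9103596796348561
sn(u+v) = (sn u·cn v·dn v + sn v·cn u·dn u)/D = 0.8903478181362857/0.9103596796348561 = 0.9780176319906905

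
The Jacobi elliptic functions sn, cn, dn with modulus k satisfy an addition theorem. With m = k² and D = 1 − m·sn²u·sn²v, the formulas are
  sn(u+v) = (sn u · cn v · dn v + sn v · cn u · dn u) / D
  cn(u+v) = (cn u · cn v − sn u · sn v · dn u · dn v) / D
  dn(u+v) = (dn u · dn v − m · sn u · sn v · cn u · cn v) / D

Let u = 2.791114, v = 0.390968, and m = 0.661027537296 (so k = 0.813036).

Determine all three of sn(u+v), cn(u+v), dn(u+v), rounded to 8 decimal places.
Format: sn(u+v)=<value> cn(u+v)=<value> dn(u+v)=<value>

sn u = 0.8885813602109312, cn u = -0.4587190494035442, dn u = 0.6914245946622503
sn v = 0.3751981125328238, cn v = 0.9269446457862554, dn v = 0.9523364732297092
m = k² = 0.661027537296
D = 1 − m·sn²u·sn²v = 0.9265257368534627
sn(u+v) = (sn u·cn v·dn v + sn v·cn u·dn u)/D = 0.6654054728430866/0.9265257368534627 = 0.7181726814225838
cn(u+v) = (cn u·cn v − sn u·sn v·dn u·dn v)/D = -0.6447367662560592/0.9265257368534627 = -0.6958649291768453
dn(u+v) = (dn u·dn v − m·sn u·sn v·cn u·cn v)/D = 0.7521771410392225/0.9265257368534627 = 0.8118254152266309

sn(u+v)=0.71817268 cn(u+v)=-0.69586493 dn(u+v)=0.81182542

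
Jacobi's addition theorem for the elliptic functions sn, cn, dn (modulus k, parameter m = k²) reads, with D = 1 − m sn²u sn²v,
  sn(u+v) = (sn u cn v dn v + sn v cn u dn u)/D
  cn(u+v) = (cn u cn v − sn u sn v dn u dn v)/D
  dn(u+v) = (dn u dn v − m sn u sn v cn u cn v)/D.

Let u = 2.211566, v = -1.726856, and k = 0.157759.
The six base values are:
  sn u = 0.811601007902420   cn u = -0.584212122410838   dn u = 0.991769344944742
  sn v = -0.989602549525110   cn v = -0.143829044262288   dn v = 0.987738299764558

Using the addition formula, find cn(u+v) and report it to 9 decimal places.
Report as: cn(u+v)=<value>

cn(u+v)=0.885019961

m = k² = 0.024887902081
D = 1 − m·sn²u·sn²v = 0.9839455639033052
cn(u+v) = (cn u·cn v − sn u·sn v·dn u·dn v)/D = 0.8708114646456816/0.9839455639033052 = 0.8850199610547341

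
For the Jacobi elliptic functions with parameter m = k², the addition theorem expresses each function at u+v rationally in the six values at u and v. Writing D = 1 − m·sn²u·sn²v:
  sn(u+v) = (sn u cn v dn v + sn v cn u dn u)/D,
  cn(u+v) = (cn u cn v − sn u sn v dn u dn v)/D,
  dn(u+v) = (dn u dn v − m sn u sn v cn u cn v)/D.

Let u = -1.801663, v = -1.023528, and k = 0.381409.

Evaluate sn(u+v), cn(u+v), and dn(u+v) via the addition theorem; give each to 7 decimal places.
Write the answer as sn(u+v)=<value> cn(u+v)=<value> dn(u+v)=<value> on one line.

sn(u+v)=-0.4250981 cn(u+v)=-0.9051473 dn(u+v)=0.9867684

sn u = -0.9878722088803476, cn u = -0.1552691177338975, dn u = 0.9263014121604519
sn v = -0.8428204430655342, cn v = 0.5381948538873413, dn v = 0.9469233954868359
m = k² = 0.145472825281
D = 1 − m·sn²u·sn²v = 0.8991551947678346
sn(u+v) = (sn u·cn v·dn v + sn v·cn u·dn u)/D = -0.3822291252049718/0.8991551947678346 = -0.425098055851932
cn(u+v) = (cn u·cn v − sn u·sn v·dn u·dn v)/D = -0.8138679009047013/0.8991551947678346 = -0.9051473045371718
dn(u+v) = (dn u·dn v − m·sn u·sn v·cn u·cn v)/D = 0.8872579189984938/0.8991551947678346 = 0.9867683845474387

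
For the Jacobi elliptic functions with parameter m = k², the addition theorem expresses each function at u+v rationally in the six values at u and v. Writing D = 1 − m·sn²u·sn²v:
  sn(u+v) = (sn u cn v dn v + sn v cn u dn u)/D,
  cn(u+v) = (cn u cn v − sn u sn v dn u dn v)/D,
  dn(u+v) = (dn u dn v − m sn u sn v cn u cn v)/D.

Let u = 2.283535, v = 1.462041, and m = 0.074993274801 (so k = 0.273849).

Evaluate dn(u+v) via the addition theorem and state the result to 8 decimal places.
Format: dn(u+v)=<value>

sn u = 0.7903540208960153, cn u = -0.6126504073723456, dn u = 0.9762964406794238
sn v = 0.9910066419892714, cn v = 0.1338126882367588, dn v = 0.9624705410783641
m = k² = 0.074993274801
D = 1 − m·sn²u·sn²v = 0.9539935436028875
dn(u+v) = (dn u·dn v − m·sn u·sn v·cn u·cn v)/D = 0.9444719436094553/0.9539935436028875 = 0.9900192196715791

dn(u+v)=0.99001922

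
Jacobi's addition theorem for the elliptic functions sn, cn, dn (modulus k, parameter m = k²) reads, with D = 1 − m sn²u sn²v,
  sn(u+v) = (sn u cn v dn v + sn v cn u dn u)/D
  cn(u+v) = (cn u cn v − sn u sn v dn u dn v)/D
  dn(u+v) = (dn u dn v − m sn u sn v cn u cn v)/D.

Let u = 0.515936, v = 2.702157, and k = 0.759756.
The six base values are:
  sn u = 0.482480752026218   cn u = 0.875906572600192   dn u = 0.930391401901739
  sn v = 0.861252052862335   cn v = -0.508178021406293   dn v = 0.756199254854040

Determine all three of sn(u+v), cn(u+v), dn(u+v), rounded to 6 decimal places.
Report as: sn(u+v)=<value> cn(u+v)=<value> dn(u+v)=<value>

m = k² = 0.577229179536
D = 1 − m·sn²u·sn²v = 0.9003290031206381
sn(u+v) = (sn u·cn v·dn v + sn v·cn u·dn u)/D = 0.5164556980800532/0.9003290031206381 = 0.5736299689224291
cn(u+v) = (cn u·cn v − sn u·sn v·dn u·dn v)/D = -0.7374725932404857/0.9003290031206381 = -0.8191145577720207
dn(u+v) = (dn u·dn v − m·sn u·sn v·cn u·cn v)/D = 0.8103270956753434/0.9003290031206381 = 0.9000344239346524

sn(u+v)=0.573630 cn(u+v)=-0.819115 dn(u+v)=0.900034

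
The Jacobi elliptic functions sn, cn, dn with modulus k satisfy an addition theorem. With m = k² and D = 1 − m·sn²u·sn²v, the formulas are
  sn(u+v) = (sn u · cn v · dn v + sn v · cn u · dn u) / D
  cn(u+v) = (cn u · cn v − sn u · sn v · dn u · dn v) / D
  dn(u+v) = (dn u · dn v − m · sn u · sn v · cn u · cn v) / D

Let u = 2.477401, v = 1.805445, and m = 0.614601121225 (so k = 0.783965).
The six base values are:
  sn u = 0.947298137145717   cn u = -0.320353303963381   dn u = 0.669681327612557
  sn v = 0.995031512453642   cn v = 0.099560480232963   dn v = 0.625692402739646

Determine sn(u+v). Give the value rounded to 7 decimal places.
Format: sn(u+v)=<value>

sn(u+v)=-0.3402597

m = k² = 0.614601121225
D = 1 − m·sn²u·sn²v = 0.4539399748934192
sn(u+v) = (sn u·cn v·dn v + sn v·cn u·dn u)/D = -0.1544574994786123/0.4539399748934192 = -0.3402597436255255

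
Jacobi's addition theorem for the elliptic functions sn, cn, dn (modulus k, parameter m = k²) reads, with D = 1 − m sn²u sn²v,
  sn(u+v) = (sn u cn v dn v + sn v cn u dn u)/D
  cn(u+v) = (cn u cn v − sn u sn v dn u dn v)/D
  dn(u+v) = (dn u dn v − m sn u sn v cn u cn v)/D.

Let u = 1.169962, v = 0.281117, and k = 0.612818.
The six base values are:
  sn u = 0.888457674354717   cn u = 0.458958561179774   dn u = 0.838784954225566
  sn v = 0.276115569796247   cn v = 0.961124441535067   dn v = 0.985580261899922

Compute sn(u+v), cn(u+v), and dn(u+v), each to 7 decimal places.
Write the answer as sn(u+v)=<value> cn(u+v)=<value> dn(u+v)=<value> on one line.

sn(u+v)=0.9698190 cn(u+v)=0.2438258 dn(u+v)=0.8042268

m = k² = 0.375545901124
D = 1 − m·sn²u·sn²v = 0.9773994865557951
sn(u+v) = (sn u·cn v·dn v + sn v·cn u·dn u)/D = 0.9479006370867509/0.9773994865557951 = 0.9698190454621644
cn(u+v) = (cn u·cn v − sn u·sn v·dn u·dn v)/D = 0.2383152083482373/0.9773994865557951 = 0.2438257965410063
dn(u+v) = (dn u·dn v − m·sn u·sn v·cn u·cn v)/D = 0.7860508246689895/0.9773994865557951 = 0.8042267624253736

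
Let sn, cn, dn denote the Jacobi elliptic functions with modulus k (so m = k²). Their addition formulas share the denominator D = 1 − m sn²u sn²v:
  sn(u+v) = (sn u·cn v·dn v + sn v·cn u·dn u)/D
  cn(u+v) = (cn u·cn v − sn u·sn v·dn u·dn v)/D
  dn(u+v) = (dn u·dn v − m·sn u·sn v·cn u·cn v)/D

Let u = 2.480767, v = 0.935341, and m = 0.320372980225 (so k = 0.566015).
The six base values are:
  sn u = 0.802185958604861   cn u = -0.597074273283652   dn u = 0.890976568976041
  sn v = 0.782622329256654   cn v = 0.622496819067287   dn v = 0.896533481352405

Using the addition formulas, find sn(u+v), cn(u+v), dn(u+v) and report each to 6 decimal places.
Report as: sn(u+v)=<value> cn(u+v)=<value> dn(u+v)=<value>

m = k² = 0.320372980225
D = 1 − m·sn²u·sn²v = 0.8737270105157516
sn(u+v) = (sn u·cn v·dn v + sn v·cn u·dn u)/D = 0.03135256145477015/0.8737270105157516 = 0.03588370403733206
cn(u+v) = (cn u·cn v − sn u·sn v·dn u·dn v)/D = -0.8731643062992309/0.8737270105157516 = -0.9993559725065744
dn(u+v) = (dn u·dn v − m·sn u·sn v·cn u·cn v)/D = 0.8735467747501577/0.8737270105157516 = 0.9997937161568492

sn(u+v)=0.035884 cn(u+v)=-0.999356 dn(u+v)=0.999794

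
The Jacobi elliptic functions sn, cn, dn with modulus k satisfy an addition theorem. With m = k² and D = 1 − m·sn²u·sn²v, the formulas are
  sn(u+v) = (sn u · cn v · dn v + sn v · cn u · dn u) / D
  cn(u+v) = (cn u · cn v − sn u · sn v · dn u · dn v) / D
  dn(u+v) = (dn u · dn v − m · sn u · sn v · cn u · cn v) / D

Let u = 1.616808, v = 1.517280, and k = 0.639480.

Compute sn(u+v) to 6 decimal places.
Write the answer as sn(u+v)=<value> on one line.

sn(u+v)=0.415159

sn u = 0.9917420862267278, cn u = 0.1282483310092476, dn u = 0.773169669319061
sn v = 0.978885159704656, cn v = 0.204410968663597, dn v = 0.7798411326155884
m = k² = 0.4089346704
D = 1 − m·sn²u·sn²v = 0.6145971616062379
sn(u+v) = (sn u·cn v·dn v + sn v·cn u·dn u)/D = 0.2551557233934601/0.6145971616062379 = 0.4151592934900895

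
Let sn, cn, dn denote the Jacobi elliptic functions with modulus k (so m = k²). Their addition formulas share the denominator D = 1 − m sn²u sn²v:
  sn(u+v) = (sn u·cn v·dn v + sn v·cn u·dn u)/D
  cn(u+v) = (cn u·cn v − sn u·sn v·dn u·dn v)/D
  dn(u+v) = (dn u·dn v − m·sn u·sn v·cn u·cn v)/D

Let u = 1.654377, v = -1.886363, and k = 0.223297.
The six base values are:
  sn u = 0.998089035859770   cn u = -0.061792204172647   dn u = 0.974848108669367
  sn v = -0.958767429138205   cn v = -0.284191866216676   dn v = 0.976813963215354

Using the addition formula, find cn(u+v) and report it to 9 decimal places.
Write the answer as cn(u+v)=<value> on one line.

m = k² = 0.049861550209
D = 1 − m·sn²u·sn²v = 0.9543405274550402
cn(u+v) = (cn u·cn v − sn u·sn v·dn u·dn v)/D = 0.9287978915223272/0.9543405274550402 = 0.9732353020773119

cn(u+v)=0.973235302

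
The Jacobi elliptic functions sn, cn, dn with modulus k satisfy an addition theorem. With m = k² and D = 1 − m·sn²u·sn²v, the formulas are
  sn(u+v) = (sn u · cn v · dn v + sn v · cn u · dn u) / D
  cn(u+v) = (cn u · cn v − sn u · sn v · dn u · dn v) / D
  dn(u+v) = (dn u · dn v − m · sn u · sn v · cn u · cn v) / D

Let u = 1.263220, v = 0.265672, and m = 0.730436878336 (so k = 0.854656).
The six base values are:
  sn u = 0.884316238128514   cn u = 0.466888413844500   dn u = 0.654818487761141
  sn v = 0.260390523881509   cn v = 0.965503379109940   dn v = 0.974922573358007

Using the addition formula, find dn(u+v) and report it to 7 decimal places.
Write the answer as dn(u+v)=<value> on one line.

dn(u+v)=0.5852441

m = k² = 0.730436878336
D = 1 − m·sn²u·sn²v = 0.9612699335601771
dn(u+v) = (dn u·dn v − m·sn u·sn v·cn u·cn v)/D = 0.5625775727934307/0.9612699335601771 = 0.5852441163012953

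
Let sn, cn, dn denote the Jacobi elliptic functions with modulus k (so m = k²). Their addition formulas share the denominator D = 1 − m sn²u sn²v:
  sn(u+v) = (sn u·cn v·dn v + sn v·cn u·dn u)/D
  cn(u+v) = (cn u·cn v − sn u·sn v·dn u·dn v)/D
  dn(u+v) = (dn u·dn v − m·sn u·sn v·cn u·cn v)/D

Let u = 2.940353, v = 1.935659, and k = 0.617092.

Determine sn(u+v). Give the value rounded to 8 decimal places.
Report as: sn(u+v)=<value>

sn(u+v)=-0.94541591

sn u = 0.545097888656328, cn u = -0.8383724063818021, dn u = 0.9417279287813768
sn v = 0.9909034701867453, cn v = -0.1345745621277141, dn v = 0.7912609661645663
m = k² = 0.380802536464
D = 1 − m·sn²u·sn²v = 0.8889006467191853
sn(u+v) = (sn u·cn v·dn v + sn v·cn u·dn u)/D = -0.8403808138012637/0.8889006467191853 = -0.945415909981614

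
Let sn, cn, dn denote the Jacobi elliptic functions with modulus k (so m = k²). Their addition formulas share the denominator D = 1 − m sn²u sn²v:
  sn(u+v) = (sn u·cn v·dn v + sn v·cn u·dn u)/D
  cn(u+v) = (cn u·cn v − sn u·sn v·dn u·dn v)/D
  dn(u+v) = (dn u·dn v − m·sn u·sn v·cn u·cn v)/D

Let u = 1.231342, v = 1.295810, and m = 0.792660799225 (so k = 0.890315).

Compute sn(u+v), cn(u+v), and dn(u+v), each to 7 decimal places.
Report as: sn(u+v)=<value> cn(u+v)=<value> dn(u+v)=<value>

sn(u+v)=0.9913297 cn(u+v)=-0.1313980 dn(u+v)=0.4701328

sn u = 0.8673356938492962, cn u = 0.4977236122336974, dn u = 0.6353771358467105
sn v = 0.8866667557615901, cn v = 0.4624089793972612, dn v = 0.6138628259613746
m = k² = 0.792660799225
D = 1 − m·sn²u·sn²v = 0.5312053239678931
sn(u+v) = (sn u·cn v·dn v + sn v·cn u·dn u)/D = 0.5265996139637979/0.5312053239678931 = 0.9913296990894361
cn(u+v) = (cn u·cn v − sn u·sn v·dn u·dn v)/D = -0.0697993036141/0.5312053239678931 = -0.1313979745020756
dn(u+v) = (dn u·dn v − m·sn u·sn v·cn u·cn v)/D = 0.2497370343896168/0.5312053239678931 = 0.470132777518456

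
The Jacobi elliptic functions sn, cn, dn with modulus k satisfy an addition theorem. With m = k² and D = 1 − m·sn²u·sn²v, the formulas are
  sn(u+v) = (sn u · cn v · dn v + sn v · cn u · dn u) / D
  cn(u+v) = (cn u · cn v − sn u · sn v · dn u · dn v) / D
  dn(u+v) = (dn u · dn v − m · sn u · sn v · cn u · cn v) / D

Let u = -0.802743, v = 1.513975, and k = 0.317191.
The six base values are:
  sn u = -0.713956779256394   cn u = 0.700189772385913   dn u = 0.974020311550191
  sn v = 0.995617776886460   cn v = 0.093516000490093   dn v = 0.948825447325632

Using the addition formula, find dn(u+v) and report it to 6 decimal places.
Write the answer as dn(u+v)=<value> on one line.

dn(u+v)=0.978606

m = k² = 0.100610130481
D = 1 − m·sn²u·sn²v = 0.9491640621048467
dn(u+v) = (dn u·dn v − m·sn u·sn v·cn u·cn v)/D = 0.9288580831930536/0.9491640621048467 = 0.9786064604397654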